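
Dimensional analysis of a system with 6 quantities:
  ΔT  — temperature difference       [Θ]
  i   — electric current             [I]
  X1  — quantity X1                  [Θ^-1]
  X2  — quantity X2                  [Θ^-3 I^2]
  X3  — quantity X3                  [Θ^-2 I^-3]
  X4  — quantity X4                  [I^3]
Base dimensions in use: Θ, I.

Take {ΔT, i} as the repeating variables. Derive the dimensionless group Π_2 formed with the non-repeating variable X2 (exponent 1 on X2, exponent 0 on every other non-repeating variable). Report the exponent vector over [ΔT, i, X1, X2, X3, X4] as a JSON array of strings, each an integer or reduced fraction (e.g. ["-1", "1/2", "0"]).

["3", "-2", "0", "1", "0", "0"]

Write exponents as rows Θ,I / cols ΔT,i,X1,X2,X3,X4:
  Θ: [ 1  0 -1 -3 -2  0]
  I: [ 0  1  0  2 -3  3]
RREF → pivots at {ΔT,i} ⇒ r = 2
Repeat: ΔT,i; free: X1,X2,X3,X4
RREF:
  r0: [   1    0   -1   -3   -2    0]
  r1: [   0    1    0    2   -3    3]
Fix exponent of X2 at 1, X1 at 0, X3 at 0, X4 at 0; solve each RREF row for its pivot's exponent:
  r0: exp(ΔT) + (-3)·1 = 0 ⇒ exp(ΔT) = 3
  r1: exp(i) + (2)·1 = 0 ⇒ exp(i) = -2
Π_2 = ΔT^3 · i^-2 · X2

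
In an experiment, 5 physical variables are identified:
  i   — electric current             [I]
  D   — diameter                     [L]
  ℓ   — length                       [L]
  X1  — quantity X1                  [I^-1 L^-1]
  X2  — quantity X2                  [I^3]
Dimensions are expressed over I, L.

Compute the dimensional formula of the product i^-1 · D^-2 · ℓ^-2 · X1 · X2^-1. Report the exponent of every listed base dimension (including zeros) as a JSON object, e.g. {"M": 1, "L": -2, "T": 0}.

{"I": -5, "L": -5}

Dimensional matrix (I×L by i×D×ℓ×X1×X2):
  I: [ 1  0  0 -1  3]
  L: [ 0  1  1 -1  0]
  [I]: (-1)·1+(-2)·0+(-2)·0+(1)·-1+(-1)·3 = -5
  [L]: (-1)·0+(-2)·1+(-2)·1+(1)·-1+(-1)·0 = -5
⇒ I^-5 L^-5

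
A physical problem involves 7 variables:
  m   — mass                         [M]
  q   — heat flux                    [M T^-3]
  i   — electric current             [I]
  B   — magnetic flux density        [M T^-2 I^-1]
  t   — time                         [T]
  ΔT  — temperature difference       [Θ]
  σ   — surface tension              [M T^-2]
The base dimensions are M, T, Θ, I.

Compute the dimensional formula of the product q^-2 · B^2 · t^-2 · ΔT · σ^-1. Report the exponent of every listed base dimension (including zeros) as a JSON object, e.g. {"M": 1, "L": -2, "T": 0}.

{"M": -1, "T": 2, "Θ": 1, "I": -2}

Write exponents as rows M,T,Θ,I / cols m,q,i,B,t,ΔT,σ:
  M: [ 1  1  0  1  0  0  1]
  T: [ 0 -3  0 -2  1  0 -2]
  Θ: [ 0  0  0  0  0  1  0]
  I: [ 0  0  1 -1  0  0  0]
  [M]: (-2)·1+(2)·1+(-2)·0+(1)·0+(-1)·1 = -1
  [T]: (-2)·-3+(2)·-2+(-2)·1+(1)·0+(-1)·-2 = 2
  [Θ]: (-2)·0+(2)·0+(-2)·0+(1)·1+(-1)·0 = 1
  [I]: (-2)·0+(2)·-1+(-2)·0+(1)·0+(-1)·0 = -2
⇒ M^-1 T^2 Θ I^-2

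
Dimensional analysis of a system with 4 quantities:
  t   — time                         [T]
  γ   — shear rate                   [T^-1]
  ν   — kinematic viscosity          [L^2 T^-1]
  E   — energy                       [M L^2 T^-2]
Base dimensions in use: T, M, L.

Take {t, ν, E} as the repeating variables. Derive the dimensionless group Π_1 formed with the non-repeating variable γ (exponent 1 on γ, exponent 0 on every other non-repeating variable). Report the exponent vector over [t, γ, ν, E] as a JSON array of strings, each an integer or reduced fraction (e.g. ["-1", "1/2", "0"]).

Dimensional matrix (T×M×L by t×γ×ν×E):
  T: [ 1 -1 -1 -2]
  M: [ 0  0  0  1]
  L: [ 0  0  2  2]
Echelon form has 3 nonzero rows (pivots: t,ν,E)
Repeat: t,ν,E; free: γ
RREF:
  r0: [   1   -1    0    0]
  r1: [   0    0    1    0]
  r2: [   0    0    0    1]
Fix exponent of γ at 1; solve each RREF row for its pivot's exponent:
  r0: exp(t) + (-1)·1 = 0 ⇒ exp(t) = 1
  r1: exp(ν) + (0)·1 = 0 ⇒ exp(ν) = 0
  r2: exp(E) + (0)·1 = 0 ⇒ exp(E) = 0
Π_1 = t · γ

["1", "1", "0", "0"]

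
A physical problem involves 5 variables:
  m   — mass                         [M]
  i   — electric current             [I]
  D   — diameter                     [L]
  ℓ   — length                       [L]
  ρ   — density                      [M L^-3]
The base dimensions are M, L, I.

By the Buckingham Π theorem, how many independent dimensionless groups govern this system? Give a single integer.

2

Write exponents as rows M,L,I / cols m,i,D,ℓ,ρ:
  M: [ 1  0  0  0  1]
  L: [ 0  0  1  1 -3]
  I: [ 0  1  0  0  0]
Row reduction gives pivot columns m,i,D; rank = 3
n=5, r=3 ⇒ 2 dimensionless groups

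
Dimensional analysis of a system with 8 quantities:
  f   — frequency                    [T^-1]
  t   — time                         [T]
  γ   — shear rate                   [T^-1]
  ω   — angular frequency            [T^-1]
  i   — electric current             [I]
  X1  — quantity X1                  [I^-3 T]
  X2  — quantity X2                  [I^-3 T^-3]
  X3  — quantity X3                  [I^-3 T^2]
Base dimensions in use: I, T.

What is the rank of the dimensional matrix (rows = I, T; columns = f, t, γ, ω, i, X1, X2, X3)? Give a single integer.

2

Dimensional matrix (I×T by f×t×γ×ω×i×X1×X2×X3):
  I: [ 0  0  0  0  1 -3 -3 -3]
  T: [-1  1 -1 -1  0  1 -3  2]
RREF → pivots at {f,i} ⇒ r = 2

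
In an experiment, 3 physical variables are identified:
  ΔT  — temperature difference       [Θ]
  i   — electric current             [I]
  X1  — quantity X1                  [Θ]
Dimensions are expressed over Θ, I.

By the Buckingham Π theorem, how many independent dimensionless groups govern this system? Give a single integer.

Dimensional matrix (Θ×I by ΔT×i×X1):
  Θ: [ 1  0  1]
  I: [ 0  1  0]
Row reduction gives pivot columns ΔT,i; rank = 2
Π count = n − r = 3 − 2 = 1

1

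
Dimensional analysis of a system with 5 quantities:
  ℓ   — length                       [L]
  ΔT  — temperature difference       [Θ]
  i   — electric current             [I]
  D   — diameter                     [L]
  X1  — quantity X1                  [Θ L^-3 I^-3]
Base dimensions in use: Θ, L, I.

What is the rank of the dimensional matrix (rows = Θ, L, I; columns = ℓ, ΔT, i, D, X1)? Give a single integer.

3

Write exponents as rows Θ,L,I / cols ℓ,ΔT,i,D,X1:
  Θ: [ 0  1  0  0  1]
  L: [ 1  0  0  1 -3]
  I: [ 0  0  1  0 -3]
Echelon form has 3 nonzero rows (pivots: ℓ,ΔT,i)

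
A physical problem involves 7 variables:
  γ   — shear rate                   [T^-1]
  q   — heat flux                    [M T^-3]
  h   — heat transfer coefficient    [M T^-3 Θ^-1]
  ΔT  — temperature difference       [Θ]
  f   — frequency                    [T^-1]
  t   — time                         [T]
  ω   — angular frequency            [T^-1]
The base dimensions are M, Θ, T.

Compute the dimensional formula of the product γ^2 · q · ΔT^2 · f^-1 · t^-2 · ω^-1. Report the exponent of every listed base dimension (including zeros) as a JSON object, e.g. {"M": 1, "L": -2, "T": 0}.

Exponent matrix [M,Θ,T] × [γ,q,h,ΔT,f,t,ω]:
  M: [ 0  1  1  0  0  0  0]
  Θ: [ 0  0 -1  1  0  0  0]
  T: [-1 -3 -3  0 -1  1 -1]
  [M]: (2)·0+(1)·1+(2)·0+(-1)·0+(-2)·0+(-1)·0 = 1
  [Θ]: (2)·0+(1)·0+(2)·1+(-1)·0+(-2)·0+(-1)·0 = 2
  [T]: (2)·-1+(1)·-3+(2)·0+(-1)·-1+(-2)·1+(-1)·-1 = -5
⇒ M Θ^2 T^-5

{"M": 1, "Θ": 2, "T": -5}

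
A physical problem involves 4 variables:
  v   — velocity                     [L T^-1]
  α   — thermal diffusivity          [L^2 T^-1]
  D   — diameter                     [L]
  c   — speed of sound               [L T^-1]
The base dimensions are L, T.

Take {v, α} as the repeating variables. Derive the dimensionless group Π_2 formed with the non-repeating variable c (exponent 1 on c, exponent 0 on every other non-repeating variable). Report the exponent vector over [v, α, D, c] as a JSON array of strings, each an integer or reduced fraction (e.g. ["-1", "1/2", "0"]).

["-1", "0", "0", "1"]

Write exponents as rows L,T / cols v,α,D,c:
  L: [ 1  2  1  1]
  T: [-1 -1  0 -1]
Row reduction gives pivot columns v,α; rank = 2
Repeat: v,α; free: D,c
RREF:
  r0: [   1    0   -1    1]
  r1: [   0    1    1    0]
Fix exponent of c at 1, D at 0; solve each RREF row for its pivot's exponent:
  r0: exp(v) + (1)·1 = 0 ⇒ exp(v) = -1
  r1: exp(α) + (0)·1 = 0 ⇒ exp(α) = 0
Π_2 = v^-1 · c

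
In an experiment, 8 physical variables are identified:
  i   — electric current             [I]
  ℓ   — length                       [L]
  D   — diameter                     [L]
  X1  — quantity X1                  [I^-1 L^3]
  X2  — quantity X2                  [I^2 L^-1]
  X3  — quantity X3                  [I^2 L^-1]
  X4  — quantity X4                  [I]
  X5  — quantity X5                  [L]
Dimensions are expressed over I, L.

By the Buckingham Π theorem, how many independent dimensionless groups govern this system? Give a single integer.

6

Write exponents as rows I,L / cols i,ℓ,D,X1,X2,X3,X4,X5:
  I: [ 1  0  0 -1  2  2  1  0]
  L: [ 0  1  1  3 -1 -1  0  1]
Row reduction gives pivot columns i,ℓ; rank = 2
8 vars − rank 2 = 6 Π groups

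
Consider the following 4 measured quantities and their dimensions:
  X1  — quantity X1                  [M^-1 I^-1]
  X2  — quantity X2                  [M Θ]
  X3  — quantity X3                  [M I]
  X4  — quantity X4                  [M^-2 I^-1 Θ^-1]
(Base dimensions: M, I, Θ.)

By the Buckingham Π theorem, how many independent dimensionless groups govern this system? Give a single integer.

Exponent matrix [M,I,Θ] × [X1,X2,X3,X4]:
  M: [-1  1  1 -2]
  I: [-1  0  1 -1]
  Θ: [ 0  1  0 -1]
RREF → pivots at {X1,X2} ⇒ r = 2
4 vars − rank 2 = 2 Π groups

2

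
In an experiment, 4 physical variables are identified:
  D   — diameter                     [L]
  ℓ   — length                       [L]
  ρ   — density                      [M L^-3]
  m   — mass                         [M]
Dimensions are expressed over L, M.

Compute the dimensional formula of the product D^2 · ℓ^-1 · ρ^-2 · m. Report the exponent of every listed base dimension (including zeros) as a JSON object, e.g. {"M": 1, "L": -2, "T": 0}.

{"L": 7, "M": -1}

Dimensional matrix (L×M by D×ℓ×ρ×m):
  L: [ 1  1 -3  0]
  M: [ 0  0  1  1]
  [L]: (2)·1+(-1)·1+(-2)·-3+(1)·0 = 7
  [M]: (2)·0+(-1)·0+(-2)·1+(1)·1 = -1
⇒ L^7 M^-1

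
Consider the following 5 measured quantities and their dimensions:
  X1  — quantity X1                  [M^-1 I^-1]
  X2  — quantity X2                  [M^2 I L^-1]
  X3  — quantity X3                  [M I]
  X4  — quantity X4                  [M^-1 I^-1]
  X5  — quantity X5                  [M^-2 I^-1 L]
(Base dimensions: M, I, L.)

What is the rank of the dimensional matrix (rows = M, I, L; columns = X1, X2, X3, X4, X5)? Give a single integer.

Dimensional matrix (M×I×L by X1×X2×X3×X4×X5):
  M: [-1  2  1 -1 -2]
  I: [-1  1  1 -1 -1]
  L: [ 0 -1  0  0  1]
RREF → pivots at {X1,X2} ⇒ r = 2

2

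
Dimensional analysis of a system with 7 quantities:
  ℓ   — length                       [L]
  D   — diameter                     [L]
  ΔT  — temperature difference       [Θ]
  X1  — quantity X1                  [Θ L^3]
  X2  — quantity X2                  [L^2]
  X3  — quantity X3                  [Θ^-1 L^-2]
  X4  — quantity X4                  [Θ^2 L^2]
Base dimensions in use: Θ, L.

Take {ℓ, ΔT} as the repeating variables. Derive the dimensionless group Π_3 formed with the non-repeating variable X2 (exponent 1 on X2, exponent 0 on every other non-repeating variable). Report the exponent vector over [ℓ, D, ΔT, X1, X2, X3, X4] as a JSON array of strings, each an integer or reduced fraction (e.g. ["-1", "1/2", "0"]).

Exponent matrix [Θ,L] × [ℓ,D,ΔT,X1,X2,X3,X4]:
  Θ: [ 0  0  1  1  0 -1  2]
  L: [ 1  1  0  3  2 -2  2]
Echelon form has 2 nonzero rows (pivots: ℓ,ΔT)
Pivot set = {ℓ,ΔT}, free = {D,X1,X2,X3,X4}
RREF:
  r0: [   1    1    0    3    2   -2    2]
  r1: [   0    0    1    1    0   -1    2]
Fix exponent of X2 at 1, D at 0, X1 at 0, X3 at 0, X4 at 0; solve each RREF row for its pivot's exponent:
  r0: exp(ℓ) + (2)·1 = 0 ⇒ exp(ℓ) = -2
  r1: exp(ΔT) + (0)·1 = 0 ⇒ exp(ΔT) = 0
Π_3 = ℓ^-2 · X2

["-2", "0", "0", "0", "1", "0", "0"]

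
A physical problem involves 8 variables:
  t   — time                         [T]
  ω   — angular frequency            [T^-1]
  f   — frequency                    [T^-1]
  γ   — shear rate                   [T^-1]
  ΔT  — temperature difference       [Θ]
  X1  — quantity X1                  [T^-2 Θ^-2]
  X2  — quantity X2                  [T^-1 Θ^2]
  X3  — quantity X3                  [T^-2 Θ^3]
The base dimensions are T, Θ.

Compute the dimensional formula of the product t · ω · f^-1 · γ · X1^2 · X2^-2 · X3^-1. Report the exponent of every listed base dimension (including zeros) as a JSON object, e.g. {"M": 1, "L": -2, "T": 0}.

Dimensional matrix (T×Θ by t×ω×f×γ×ΔT×X1×X2×X3):
  T: [ 1 -1 -1 -1  0 -2 -1 -2]
  Θ: [ 0  0  0  0  1 -2  2  3]
  [T]: (1)·1+(1)·-1+(-1)·-1+(1)·-1+(2)·-2+(-2)·-1+(-1)·-2 = 0
  [Θ]: (1)·0+(1)·0+(-1)·0+(1)·0+(2)·-2+(-2)·2+(-1)·3 = -11
⇒ Θ^-11

{"T": 0, "Θ": -11}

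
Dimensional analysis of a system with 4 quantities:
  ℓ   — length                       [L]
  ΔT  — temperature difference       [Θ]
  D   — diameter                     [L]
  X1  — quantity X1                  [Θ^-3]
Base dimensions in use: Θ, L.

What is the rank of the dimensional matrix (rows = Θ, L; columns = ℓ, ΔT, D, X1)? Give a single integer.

Dimensional matrix (Θ×L by ℓ×ΔT×D×X1):
  Θ: [ 0  1  0 -3]
  L: [ 1  0  1  0]
Echelon form has 2 nonzero rows (pivots: ℓ,ΔT)

2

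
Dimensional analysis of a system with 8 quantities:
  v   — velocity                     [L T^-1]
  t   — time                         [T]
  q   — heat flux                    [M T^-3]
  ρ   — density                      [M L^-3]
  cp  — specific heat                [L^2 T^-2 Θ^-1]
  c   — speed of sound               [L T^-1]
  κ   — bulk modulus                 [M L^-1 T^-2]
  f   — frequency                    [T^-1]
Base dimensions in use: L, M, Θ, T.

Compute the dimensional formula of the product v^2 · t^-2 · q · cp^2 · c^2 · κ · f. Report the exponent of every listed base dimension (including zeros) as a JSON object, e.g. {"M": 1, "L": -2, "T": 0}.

{"L": 7, "M": 2, "Θ": -2, "T": -16}

Write exponents as rows L,M,Θ,T / cols v,t,q,ρ,cp,c,κ,f:
  L: [ 1  0  0 -3  2  1 -1  0]
  M: [ 0  0  1  1  0  0  1  0]
  Θ: [ 0  0  0  0 -1  0  0  0]
  T: [-1  1 -3  0 -2 -1 -2 -1]
  [L]: (2)·1+(-2)·0+(1)·0+(2)·2+(2)·1+(1)·-1+(1)·0 = 7
  [M]: (2)·0+(-2)·0+(1)·1+(2)·0+(2)·0+(1)·1+(1)·0 = 2
  [Θ]: (2)·0+(-2)·0+(1)·0+(2)·-1+(2)·0+(1)·0+(1)·0 = -2
  [T]: (2)·-1+(-2)·1+(1)·-3+(2)·-2+(2)·-1+(1)·-2+(1)·-1 = -16
⇒ L^7 M^2 Θ^-2 T^-16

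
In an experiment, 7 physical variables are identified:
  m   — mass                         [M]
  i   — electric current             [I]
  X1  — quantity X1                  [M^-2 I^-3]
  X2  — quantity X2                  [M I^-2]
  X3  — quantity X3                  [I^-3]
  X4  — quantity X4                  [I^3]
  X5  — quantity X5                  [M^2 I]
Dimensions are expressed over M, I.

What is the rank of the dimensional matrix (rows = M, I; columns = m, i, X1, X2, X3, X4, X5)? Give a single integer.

2

Write exponents as rows M,I / cols m,i,X1,X2,X3,X4,X5:
  M: [ 1  0 -2  1  0  0  2]
  I: [ 0  1 -3 -2 -3  3  1]
Row reduction gives pivot columns m,i; rank = 2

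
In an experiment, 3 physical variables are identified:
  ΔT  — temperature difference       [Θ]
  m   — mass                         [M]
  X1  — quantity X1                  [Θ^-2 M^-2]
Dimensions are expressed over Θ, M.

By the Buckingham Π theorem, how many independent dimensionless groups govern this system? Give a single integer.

1

Write exponents as rows Θ,M / cols ΔT,m,X1:
  Θ: [ 1  0 -2]
  M: [ 0  1 -2]
Row reduction gives pivot columns ΔT,m; rank = 2
n=3, r=2 ⇒ 1 dimensionless group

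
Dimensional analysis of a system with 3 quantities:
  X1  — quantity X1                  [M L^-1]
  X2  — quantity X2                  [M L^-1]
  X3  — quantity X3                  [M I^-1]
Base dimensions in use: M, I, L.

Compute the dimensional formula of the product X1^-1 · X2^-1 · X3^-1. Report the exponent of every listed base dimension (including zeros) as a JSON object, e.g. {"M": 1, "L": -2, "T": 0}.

{"M": -3, "I": 1, "L": 2}

Dimensional matrix (M×I×L by X1×X2×X3):
  M: [ 1  1  1]
  I: [ 0  0 -1]
  L: [-1 -1  0]
  [M]: (-1)·1+(-1)·1+(-1)·1 = -3
  [I]: (-1)·0+(-1)·0+(-1)·-1 = 1
  [L]: (-1)·-1+(-1)·-1+(-1)·0 = 2
⇒ M^-3 I L^2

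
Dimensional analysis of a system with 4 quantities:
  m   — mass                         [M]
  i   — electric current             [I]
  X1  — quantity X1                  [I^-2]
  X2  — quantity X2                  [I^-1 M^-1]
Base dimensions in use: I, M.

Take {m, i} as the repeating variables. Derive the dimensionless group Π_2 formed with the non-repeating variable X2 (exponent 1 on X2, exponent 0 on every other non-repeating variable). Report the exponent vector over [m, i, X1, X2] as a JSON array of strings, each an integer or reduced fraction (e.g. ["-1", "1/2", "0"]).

Write exponents as rows I,M / cols m,i,X1,X2:
  I: [ 0  1 -2 -1]
  M: [ 1  0  0 -1]
RREF → pivots at {m,i} ⇒ r = 2
Pivot set = {m,i}, free = {X1,X2}
RREF:
  r0: [   1    0    0   -1]
  r1: [   0    1   -2   -1]
Fix exponent of X2 at 1, X1 at 0; solve each RREF row for its pivot's exponent:
  r0: exp(m) + (-1)·1 = 0 ⇒ exp(m) = 1
  r1: exp(i) + (-1)·1 = 0 ⇒ exp(i) = 1
Π_2 = m · i · X2

["1", "1", "0", "1"]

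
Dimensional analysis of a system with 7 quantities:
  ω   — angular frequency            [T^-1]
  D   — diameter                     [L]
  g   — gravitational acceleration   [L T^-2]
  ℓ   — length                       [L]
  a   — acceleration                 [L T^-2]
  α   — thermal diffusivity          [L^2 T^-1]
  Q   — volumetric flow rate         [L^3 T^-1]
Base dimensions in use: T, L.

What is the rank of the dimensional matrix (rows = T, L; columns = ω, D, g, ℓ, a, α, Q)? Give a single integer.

Write exponents as rows T,L / cols ω,D,g,ℓ,a,α,Q:
  T: [-1  0 -2  0 -2 -1 -1]
  L: [ 0  1  1  1  1  2  3]
Echelon form has 2 nonzero rows (pivots: ω,D)

2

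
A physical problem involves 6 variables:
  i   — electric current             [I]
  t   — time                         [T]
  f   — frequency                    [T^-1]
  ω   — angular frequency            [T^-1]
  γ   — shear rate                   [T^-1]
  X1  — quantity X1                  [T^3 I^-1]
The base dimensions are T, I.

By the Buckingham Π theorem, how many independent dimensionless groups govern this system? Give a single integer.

4

Exponent matrix [T,I] × [i,t,f,ω,γ,X1]:
  T: [ 0  1 -1 -1 -1  3]
  I: [ 1  0  0  0  0 -1]
RREF → pivots at {i,t} ⇒ r = 2
n=6, r=2 ⇒ 4 dimensionless groups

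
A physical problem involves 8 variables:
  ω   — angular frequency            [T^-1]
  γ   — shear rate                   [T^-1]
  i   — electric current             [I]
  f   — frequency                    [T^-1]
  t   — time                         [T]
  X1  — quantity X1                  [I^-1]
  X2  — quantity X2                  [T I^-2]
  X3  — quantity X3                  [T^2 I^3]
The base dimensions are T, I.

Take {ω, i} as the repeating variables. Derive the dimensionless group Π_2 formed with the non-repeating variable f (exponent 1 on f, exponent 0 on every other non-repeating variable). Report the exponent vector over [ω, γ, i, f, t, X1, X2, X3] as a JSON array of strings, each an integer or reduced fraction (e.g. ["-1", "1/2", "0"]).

["-1", "0", "0", "1", "0", "0", "0", "0"]

Dimensional matrix (T×I by ω×γ×i×f×t×X1×X2×X3):
  T: [-1 -1  0 -1  1  0  1  2]
  I: [ 0  0  1  0  0 -1 -2  3]
Row reduction gives pivot columns ω,i; rank = 2
Pivot set = {ω,i}, free = {γ,f,t,X1,X2,X3}
RREF:
  r0: [   1    1    0    1   -1    0   -1   -2]
  r1: [   0    0    1    0    0   -1   -2    3]
Fix exponent of f at 1, γ at 0, t at 0, X1 at 0, X2 at 0, X3 at 0; solve each RREF row for its pivot's exponent:
  r0: exp(ω) + (1)·1 = 0 ⇒ exp(ω) = -1
  r1: exp(i) + (0)·1 = 0 ⇒ exp(i) = 0
Π_2 = ω^-1 · f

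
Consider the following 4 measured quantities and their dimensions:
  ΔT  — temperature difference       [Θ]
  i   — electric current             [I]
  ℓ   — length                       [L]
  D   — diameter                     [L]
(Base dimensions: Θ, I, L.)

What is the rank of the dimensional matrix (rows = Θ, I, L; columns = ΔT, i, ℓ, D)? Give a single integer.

Exponent matrix [Θ,I,L] × [ΔT,i,ℓ,D]:
  Θ: [ 1  0  0  0]
  I: [ 0  1  0  0]
  L: [ 0  0  1  1]
Echelon form has 3 nonzero rows (pivots: ΔT,i,ℓ)

3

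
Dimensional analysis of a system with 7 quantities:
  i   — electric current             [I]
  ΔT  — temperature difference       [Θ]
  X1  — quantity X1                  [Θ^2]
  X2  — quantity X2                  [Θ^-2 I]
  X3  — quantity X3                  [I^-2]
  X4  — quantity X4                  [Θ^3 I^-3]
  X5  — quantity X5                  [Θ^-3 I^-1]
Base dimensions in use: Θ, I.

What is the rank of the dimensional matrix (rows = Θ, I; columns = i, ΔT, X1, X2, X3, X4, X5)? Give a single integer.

Dimensional matrix (Θ×I by i×ΔT×X1×X2×X3×X4×X5):
  Θ: [ 0  1  2 -2  0  3 -3]
  I: [ 1  0  0  1 -2 -3 -1]
RREF → pivots at {i,ΔT} ⇒ r = 2

2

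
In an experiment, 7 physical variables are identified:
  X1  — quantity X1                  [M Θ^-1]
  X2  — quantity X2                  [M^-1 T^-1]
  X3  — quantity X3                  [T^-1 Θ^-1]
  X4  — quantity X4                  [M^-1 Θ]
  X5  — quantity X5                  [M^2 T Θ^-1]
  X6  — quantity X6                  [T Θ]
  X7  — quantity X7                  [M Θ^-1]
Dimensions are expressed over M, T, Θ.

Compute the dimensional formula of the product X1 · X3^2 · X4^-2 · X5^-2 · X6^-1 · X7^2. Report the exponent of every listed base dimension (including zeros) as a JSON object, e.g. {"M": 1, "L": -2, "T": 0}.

Write exponents as rows M,T,Θ / cols X1,X2,X3,X4,X5,X6,X7:
  M: [ 1 -1  0 -1  2  0  1]
  T: [ 0 -1 -1  0  1  1  0]
  Θ: [-1  0 -1  1 -1  1 -1]
  [M]: (1)·1+(2)·0+(-2)·-1+(-2)·2+(-1)·0+(2)·1 = 1
  [T]: (1)·0+(2)·-1+(-2)·0+(-2)·1+(-1)·1+(2)·0 = -5
  [Θ]: (1)·-1+(2)·-1+(-2)·1+(-2)·-1+(-1)·1+(2)·-1 = -6
⇒ M T^-5 Θ^-6

{"M": 1, "T": -5, "Θ": -6}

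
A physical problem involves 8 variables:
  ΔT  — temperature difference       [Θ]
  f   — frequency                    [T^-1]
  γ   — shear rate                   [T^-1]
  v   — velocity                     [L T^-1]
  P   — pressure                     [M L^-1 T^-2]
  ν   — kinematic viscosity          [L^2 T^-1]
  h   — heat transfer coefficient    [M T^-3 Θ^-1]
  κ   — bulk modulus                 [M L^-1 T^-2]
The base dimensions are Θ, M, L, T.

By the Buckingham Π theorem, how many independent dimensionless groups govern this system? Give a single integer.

4

Write exponents as rows Θ,M,L,T / cols ΔT,f,γ,v,P,ν,h,κ:
  Θ: [ 1  0  0  0  0  0 -1  0]
  M: [ 0  0  0  0  1  0  1  1]
  L: [ 0  0  0  1 -1  2  0 -1]
  T: [ 0 -1 -1 -1 -2 -1 -3 -2]
Echelon form has 4 nonzero rows (pivots: ΔT,f,v,P)
8 vars − rank 4 = 4 Π groups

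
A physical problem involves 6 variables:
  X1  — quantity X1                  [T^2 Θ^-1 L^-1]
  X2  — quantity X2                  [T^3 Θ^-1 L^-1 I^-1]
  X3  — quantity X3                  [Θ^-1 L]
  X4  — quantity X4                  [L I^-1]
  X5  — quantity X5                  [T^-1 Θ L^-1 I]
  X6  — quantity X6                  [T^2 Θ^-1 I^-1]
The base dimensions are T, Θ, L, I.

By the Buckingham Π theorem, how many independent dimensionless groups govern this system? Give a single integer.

Dimensional matrix (T×Θ×L×I by X1×X2×X3×X4×X5×X6):
  T: [ 2  3  0  0 -1  2]
  Θ: [-1 -1 -1  0  1 -1]
  L: [-1 -1  1  1 -1  0]
  I: [ 0 -1  0 -1  1 -1]
Row reduction gives pivot columns X1,X2,X3; rank = 3
6 vars − rank 3 = 3 Π groups

3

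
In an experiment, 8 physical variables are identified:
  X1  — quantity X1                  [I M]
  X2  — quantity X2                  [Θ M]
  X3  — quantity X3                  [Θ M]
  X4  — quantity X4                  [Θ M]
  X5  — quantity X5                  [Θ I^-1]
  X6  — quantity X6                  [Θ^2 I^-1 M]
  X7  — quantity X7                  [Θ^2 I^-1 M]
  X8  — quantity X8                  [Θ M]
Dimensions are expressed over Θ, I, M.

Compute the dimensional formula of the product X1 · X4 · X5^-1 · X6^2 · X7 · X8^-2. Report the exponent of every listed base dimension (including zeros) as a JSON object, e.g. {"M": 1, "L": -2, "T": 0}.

Dimensional matrix (Θ×I×M by X1×X2×X3×X4×X5×X6×X7×X8):
  Θ: [ 0  1  1  1  1  2  2  1]
  I: [ 1  0  0  0 -1 -1 -1  0]
  M: [ 1  1  1  1  0  1  1  1]
  [Θ]: (1)·0+(1)·1+(-1)·1+(2)·2+(1)·2+(-2)·1 = 4
  [I]: (1)·1+(1)·0+(-1)·-1+(2)·-1+(1)·-1+(-2)·0 = -1
  [M]: (1)·1+(1)·1+(-1)·0+(2)·1+(1)·1+(-2)·1 = 3
⇒ Θ^4 I^-1 M^3

{"Θ": 4, "I": -1, "M": 3}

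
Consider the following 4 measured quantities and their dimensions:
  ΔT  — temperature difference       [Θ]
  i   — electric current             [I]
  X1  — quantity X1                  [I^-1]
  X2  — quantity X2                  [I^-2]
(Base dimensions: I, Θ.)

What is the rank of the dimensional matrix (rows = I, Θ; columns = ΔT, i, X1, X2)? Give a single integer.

Write exponents as rows I,Θ / cols ΔT,i,X1,X2:
  I: [ 0  1 -1 -2]
  Θ: [ 1  0  0  0]
Row reduction gives pivot columns ΔT,i; rank = 2

2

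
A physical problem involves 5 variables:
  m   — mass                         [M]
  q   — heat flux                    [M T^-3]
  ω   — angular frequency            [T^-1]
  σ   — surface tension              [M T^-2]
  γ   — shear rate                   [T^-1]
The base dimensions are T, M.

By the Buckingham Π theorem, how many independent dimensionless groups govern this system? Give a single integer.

3

Exponent matrix [T,M] × [m,q,ω,σ,γ]:
  T: [ 0 -3 -1 -2 -1]
  M: [ 1  1  0  1  0]
Row reduction gives pivot columns m,q; rank = 2
5 vars − rank 2 = 3 Π groups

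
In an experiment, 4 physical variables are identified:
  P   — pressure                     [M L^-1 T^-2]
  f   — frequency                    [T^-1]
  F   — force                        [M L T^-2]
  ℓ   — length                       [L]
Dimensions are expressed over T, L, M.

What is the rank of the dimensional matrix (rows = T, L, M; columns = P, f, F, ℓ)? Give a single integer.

Dimensional matrix (T×L×M by P×f×F×ℓ):
  T: [-2 -1 -2  0]
  L: [-1  0  1  1]
  M: [ 1  0  1  0]
Echelon form has 3 nonzero rows (pivots: P,f,F)

3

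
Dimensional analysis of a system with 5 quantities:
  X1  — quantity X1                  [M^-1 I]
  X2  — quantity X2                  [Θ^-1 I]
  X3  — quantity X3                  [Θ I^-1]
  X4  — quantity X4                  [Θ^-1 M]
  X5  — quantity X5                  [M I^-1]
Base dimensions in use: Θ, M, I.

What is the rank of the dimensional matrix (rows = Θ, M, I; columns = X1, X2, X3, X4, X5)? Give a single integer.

2

Exponent matrix [Θ,M,I] × [X1,X2,X3,X4,X5]:
  Θ: [ 0 -1  1 -1  0]
  M: [-1  0  0  1  1]
  I: [ 1  1 -1  0 -1]
Echelon form has 2 nonzero rows (pivots: X1,X2)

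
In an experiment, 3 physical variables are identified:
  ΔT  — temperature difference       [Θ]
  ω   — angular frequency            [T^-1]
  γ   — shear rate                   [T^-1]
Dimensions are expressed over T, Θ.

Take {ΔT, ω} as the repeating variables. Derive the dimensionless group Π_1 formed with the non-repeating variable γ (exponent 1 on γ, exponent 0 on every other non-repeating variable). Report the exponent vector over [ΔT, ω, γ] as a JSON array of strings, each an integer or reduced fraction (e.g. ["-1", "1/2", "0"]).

Dimensional matrix (T×Θ by ΔT×ω×γ):
  T: [ 0 -1 -1]
  Θ: [ 1  0  0]
RREF → pivots at {ΔT,ω} ⇒ r = 2
Pivot set = {ΔT,ω}, free = {γ}
RREF:
  r0: [   1    0    0]
  r1: [   0    1    1]
Fix exponent of γ at 1; solve each RREF row for its pivot's exponent:
  r0: exp(ΔT) + (0)·1 = 0 ⇒ exp(ΔT) = 0
  r1: exp(ω) + (1)·1 = 0 ⇒ exp(ω) = -1
Π_1 = ω^-1 · γ

["0", "-1", "1"]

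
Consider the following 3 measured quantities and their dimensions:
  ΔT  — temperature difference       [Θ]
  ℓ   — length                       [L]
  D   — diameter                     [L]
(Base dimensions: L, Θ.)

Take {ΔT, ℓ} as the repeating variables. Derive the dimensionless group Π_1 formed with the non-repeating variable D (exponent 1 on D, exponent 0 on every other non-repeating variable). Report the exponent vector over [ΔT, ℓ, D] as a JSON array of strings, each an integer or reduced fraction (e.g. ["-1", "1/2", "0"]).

["0", "-1", "1"]

Exponent matrix [L,Θ] × [ΔT,ℓ,D]:
  L: [ 0  1  1]
  Θ: [ 1  0  0]
Row reduction gives pivot columns ΔT,ℓ; rank = 2
Pivot set = {ΔT,ℓ}, free = {D}
RREF:
  r0: [   1    0    0]
  r1: [   0    1    1]
Fix exponent of D at 1; solve each RREF row for its pivot's exponent:
  r0: exp(ΔT) + (0)·1 = 0 ⇒ exp(ΔT) = 0
  r1: exp(ℓ) + (1)·1 = 0 ⇒ exp(ℓ) = -1
Π_1 = ℓ^-1 · D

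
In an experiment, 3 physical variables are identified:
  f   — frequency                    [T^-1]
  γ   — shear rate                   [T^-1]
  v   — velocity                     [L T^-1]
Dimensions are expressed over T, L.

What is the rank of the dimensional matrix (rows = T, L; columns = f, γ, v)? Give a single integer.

Dimensional matrix (T×L by f×γ×v):
  T: [-1 -1 -1]
  L: [ 0  0  1]
Echelon form has 2 nonzero rows (pivots: f,v)

2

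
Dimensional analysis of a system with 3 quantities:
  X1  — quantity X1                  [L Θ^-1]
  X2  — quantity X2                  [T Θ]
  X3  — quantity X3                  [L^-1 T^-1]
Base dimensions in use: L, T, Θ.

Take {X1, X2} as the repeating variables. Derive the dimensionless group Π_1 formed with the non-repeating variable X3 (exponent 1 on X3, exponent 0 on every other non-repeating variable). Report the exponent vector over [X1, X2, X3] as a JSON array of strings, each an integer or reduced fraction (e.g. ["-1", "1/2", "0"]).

["1", "1", "1"]

Write exponents as rows L,T,Θ / cols X1,X2,X3:
  L: [ 1  0 -1]
  T: [ 0  1 -1]
  Θ: [-1  1  0]
Echelon form has 2 nonzero rows (pivots: X1,X2)
Pivot set = {X1,X2}, free = {X3}
RREF:
  r0: [   1    0   -1]
  r1: [   0    1   -1]
  r2: [   0    0    0]
Fix exponent of X3 at 1; solve each RREF row for its pivot's exponent:
  r0: exp(X1) + (-1)·1 = 0 ⇒ exp(X1) = 1
  r1: exp(X2) + (-1)·1 = 0 ⇒ exp(X2) = 1
Π_1 = X1 · X2 · X3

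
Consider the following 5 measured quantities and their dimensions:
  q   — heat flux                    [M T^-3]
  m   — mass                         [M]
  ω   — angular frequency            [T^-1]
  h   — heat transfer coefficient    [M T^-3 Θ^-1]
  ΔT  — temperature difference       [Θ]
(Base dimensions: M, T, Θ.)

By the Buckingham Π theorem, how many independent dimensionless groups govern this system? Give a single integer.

Dimensional matrix (M×T×Θ by q×m×ω×h×ΔT):
  M: [ 1  1  0  1  0]
  T: [-3  0 -1 -3  0]
  Θ: [ 0  0  0 -1  1]
Row reduction gives pivot columns q,m,h; rank = 3
5 vars − rank 3 = 2 Π groups

2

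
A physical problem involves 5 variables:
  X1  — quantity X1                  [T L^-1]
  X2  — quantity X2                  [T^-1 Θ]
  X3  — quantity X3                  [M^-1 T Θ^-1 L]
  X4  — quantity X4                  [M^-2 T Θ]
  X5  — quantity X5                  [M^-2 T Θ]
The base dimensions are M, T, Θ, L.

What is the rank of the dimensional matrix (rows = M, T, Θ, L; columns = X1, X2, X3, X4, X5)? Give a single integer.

Write exponents as rows M,T,Θ,L / cols X1,X2,X3,X4,X5:
  M: [ 0  0 -1 -2 -2]
  T: [ 1 -1  1  1  1]
  Θ: [ 0  1 -1  1  1]
  L: [-1  0  1  0  0]
Echelon form has 3 nonzero rows (pivots: X1,X2,X3)

3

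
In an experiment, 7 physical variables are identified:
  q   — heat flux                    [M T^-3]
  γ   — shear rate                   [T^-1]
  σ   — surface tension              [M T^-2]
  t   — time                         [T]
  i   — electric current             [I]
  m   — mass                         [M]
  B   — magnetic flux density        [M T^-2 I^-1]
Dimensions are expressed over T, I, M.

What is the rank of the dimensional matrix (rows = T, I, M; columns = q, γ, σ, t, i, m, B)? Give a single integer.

Dimensional matrix (T×I×M by q×γ×σ×t×i×m×B):
  T: [-3 -1 -2  1  0  0 -2]
  I: [ 0  0  0  0  1  0 -1]
  M: [ 1  0  1  0  0  1  1]
Row reduction gives pivot columns q,γ,i; rank = 3

3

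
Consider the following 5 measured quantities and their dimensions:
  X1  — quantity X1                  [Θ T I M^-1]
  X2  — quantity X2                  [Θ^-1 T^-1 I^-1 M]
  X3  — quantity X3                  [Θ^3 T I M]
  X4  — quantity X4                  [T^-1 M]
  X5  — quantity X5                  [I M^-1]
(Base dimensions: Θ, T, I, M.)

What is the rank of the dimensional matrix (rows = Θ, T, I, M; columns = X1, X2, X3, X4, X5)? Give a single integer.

3

Exponent matrix [Θ,T,I,M] × [X1,X2,X3,X4,X5]:
  Θ: [ 1 -1  3  0  0]
  T: [ 1 -1  1 -1  0]
  I: [ 1 -1  1  0  1]
  M: [-1  1  1  1 -1]
Row reduction gives pivot columns X1,X3,X4; rank = 3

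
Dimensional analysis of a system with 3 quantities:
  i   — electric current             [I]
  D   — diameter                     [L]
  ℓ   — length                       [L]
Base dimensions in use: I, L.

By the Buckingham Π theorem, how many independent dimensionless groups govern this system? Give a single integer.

1

Exponent matrix [I,L] × [i,D,ℓ]:
  I: [ 1  0  0]
  L: [ 0  1  1]
RREF → pivots at {i,D} ⇒ r = 2
n=3, r=2 ⇒ 1 dimensionless group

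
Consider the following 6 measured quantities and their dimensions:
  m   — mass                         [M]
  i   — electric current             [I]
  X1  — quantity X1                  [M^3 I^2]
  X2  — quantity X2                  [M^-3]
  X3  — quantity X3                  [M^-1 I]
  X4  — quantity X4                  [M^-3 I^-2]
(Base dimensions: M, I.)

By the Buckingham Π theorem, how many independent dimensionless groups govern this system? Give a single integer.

Write exponents as rows M,I / cols m,i,X1,X2,X3,X4:
  M: [ 1  0  3 -3 -1 -3]
  I: [ 0  1  2  0  1 -2]
Echelon form has 2 nonzero rows (pivots: m,i)
6 vars − rank 2 = 4 Π groups

4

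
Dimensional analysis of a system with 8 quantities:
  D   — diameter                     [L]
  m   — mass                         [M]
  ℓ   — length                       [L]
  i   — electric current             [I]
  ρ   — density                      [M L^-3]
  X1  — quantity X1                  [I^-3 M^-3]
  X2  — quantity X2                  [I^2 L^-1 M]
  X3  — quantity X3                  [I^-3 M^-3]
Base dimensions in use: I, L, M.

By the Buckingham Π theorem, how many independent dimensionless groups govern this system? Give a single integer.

5

Write exponents as rows I,L,M / cols D,m,ℓ,i,ρ,X1,X2,X3:
  I: [ 0  0  0  1  0 -3  2 -3]
  L: [ 1  0  1  0 -3  0 -1  0]
  M: [ 0  1  0  0  1 -3  1 -3]
Row reduction gives pivot columns D,m,i; rank = 3
Π count = n − r = 8 − 3 = 5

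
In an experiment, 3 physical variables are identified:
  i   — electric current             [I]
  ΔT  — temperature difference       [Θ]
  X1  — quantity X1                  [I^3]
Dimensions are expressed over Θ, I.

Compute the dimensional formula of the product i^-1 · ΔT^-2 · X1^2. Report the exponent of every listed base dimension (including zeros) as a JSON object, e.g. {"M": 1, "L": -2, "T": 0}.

Exponent matrix [Θ,I] × [i,ΔT,X1]:
  Θ: [ 0  1  0]
  I: [ 1  0  3]
  [Θ]: (-1)·0+(-2)·1+(2)·0 = -2
  [I]: (-1)·1+(-2)·0+(2)·3 = 5
⇒ Θ^-2 I^5

{"Θ": -2, "I": 5}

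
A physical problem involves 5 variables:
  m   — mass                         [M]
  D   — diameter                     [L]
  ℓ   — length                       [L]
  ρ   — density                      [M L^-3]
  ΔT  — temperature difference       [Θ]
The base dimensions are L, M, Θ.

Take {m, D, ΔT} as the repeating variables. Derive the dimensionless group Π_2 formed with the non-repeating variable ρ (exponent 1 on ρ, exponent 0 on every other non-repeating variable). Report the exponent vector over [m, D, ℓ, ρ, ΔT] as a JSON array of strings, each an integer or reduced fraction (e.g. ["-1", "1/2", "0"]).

["-1", "3", "0", "1", "0"]

Write exponents as rows L,M,Θ / cols m,D,ℓ,ρ,ΔT:
  L: [ 0  1  1 -3  0]
  M: [ 1  0  0  1  0]
  Θ: [ 0  0  0  0  1]
RREF → pivots at {m,D,ΔT} ⇒ r = 3
Pivot set = {m,D,ΔT}, free = {ℓ,ρ}
RREF:
  r0: [   1    0    0    1    0]
  r1: [   0    1    1   -3    0]
  r2: [   0    0    0    0    1]
Fix exponent of ρ at 1, ℓ at 0; solve each RREF row for its pivot's exponent:
  r0: exp(m) + (1)·1 = 0 ⇒ exp(m) = -1
  r1: exp(D) + (-3)·1 = 0 ⇒ exp(D) = 3
  r2: exp(ΔT) + (0)·1 = 0 ⇒ exp(ΔT) = 0
Π_2 = m^-1 · D^3 · ρ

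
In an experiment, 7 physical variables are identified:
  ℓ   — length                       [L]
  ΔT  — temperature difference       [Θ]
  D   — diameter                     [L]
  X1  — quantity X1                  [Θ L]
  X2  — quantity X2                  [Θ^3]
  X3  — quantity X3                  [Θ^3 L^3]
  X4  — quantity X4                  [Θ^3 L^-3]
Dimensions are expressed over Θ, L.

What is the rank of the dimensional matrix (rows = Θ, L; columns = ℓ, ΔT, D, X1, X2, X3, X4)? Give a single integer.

2

Exponent matrix [Θ,L] × [ℓ,ΔT,D,X1,X2,X3,X4]:
  Θ: [ 0  1  0  1  3  3  3]
  L: [ 1  0  1  1  0  3 -3]
RREF → pivots at {ℓ,ΔT} ⇒ r = 2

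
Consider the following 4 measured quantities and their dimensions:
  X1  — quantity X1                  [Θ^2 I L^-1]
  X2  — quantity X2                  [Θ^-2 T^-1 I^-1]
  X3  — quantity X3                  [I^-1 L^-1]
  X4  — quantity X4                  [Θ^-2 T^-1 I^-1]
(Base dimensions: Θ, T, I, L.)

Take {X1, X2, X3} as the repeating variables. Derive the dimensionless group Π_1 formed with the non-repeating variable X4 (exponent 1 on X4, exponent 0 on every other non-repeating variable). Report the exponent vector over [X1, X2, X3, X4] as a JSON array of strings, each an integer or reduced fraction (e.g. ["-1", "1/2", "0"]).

["0", "-1", "0", "1"]

Write exponents as rows Θ,T,I,L / cols X1,X2,X3,X4:
  Θ: [ 2 -2  0 -2]
  T: [ 0 -1  0 -1]
  I: [ 1 -1 -1 -1]
  L: [-1  0 -1  0]
RREF → pivots at {X1,X2,X3} ⇒ r = 3
Repeat: X1,X2,X3; free: X4
RREF:
  r0: [   1    0    0    0]
  r1: [   0    1    0    1]
  r2: [   0    0    1    0]
  r3: [   0    0    0    0]
Fix exponent of X4 at 1; solve each RREF row for its pivot's exponent:
  r0: exp(X1) + (0)·1 = 0 ⇒ exp(X1) = 0
  r1: exp(X2) + (1)·1 = 0 ⇒ exp(X2) = -1
  r2: exp(X3) + (0)·1 = 0 ⇒ exp(X3) = 0
Π_1 = X2^-1 · X4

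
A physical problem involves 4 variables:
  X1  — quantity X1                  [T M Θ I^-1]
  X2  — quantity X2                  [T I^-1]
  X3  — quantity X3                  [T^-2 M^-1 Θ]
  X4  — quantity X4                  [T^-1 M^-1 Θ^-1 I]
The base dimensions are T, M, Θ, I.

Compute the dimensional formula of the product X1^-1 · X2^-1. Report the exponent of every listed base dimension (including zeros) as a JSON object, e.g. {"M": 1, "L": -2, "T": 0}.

Exponent matrix [T,M,Θ,I] × [X1,X2,X3,X4]:
  T: [ 1  1 -2 -1]
  M: [ 1  0 -1 -1]
  Θ: [ 1  0  1 -1]
  I: [-1 -1  0  1]
  [T]: (-1)·1+(-1)·1 = -2
  [M]: (-1)·1+(-1)·0 = -1
  [Θ]: (-1)·1+(-1)·0 = -1
  [I]: (-1)·-1+(-1)·-1 = 2
⇒ T^-2 M^-1 Θ^-1 I^2

{"T": -2, "M": -1, "Θ": -1, "I": 2}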